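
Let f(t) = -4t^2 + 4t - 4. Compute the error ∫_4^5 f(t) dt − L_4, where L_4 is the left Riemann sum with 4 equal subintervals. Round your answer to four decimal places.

-3.9583

Exact integral: ∫_4^5 f(t) dt ≈ -67.333333.
L_4 = -63.375.
Error ≈ -67.333333 − (-63.375) ≈ -3.9583.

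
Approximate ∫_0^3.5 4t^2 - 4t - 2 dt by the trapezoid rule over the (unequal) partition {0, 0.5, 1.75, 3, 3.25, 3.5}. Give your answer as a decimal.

28.375

Subinterval widths: 0.5, 1.25, 1.25, 0.25, 0.25.
f(0) = -2, f(0.5) = -3, f(1.75) = 3.25, f(3) = 22, f(3.25) = 27.25, f(3.5) = 33.
On each subinterval the trapezoid contributes (Δt_i/2)·[f(t_{i-1}) + f(t_i)].
Sum = 28.375.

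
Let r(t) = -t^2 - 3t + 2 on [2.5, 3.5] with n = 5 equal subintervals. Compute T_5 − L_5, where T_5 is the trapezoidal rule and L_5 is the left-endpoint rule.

T_5 = -16.09.
L_5 = -15.19.
T_5 − L_5 = -0.9.

-0.9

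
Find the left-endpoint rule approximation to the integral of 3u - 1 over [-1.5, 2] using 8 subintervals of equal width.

-3.171875

Δu = (2 − (-1.5))/8 = 0.4375.
Left endpoints: -1.5, -1.0625, -0.625, -0.1875, 0.25, 0.6875, 1.125, 1.5625.
f(-1.5) = -5.5, f(-1.0625) = -4.1875, f(-0.625) = -2.875, f(-0.1875) = -1.5625, f(0.25) = -0.25, f(0.6875) = 1.0625, f(1.125) = 2.375, f(1.5625) = 3.6875.
Sum = Δu · [f(-1.5) + f(-1.0625) + f(-0.625) + ...].
Sum = -3.171875.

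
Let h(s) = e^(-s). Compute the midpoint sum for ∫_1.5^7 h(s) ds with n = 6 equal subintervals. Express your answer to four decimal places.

0.2146

Δs = (7 − 1.5)/6 = 11/12.
Midpoints: 47/24, 2.875, 91/24, 113/24, 5.625, 157/24.
h(47/24) ≈ 0.1411, h(2.875) ≈ 0.0564, h(91/24) ≈ 0.0226, h(113/24) ≈ 0.0090, h(5.625) ≈ 0.0036, h(157/24) ≈ 0.0014.
Sum = Δs · [h(47/24) + h(2.875) + h(91/24) + ...].
Sum ≈ 0.2146.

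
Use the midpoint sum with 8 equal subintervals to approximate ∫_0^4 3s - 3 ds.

12

Δs = (4 − 0)/8 = 0.5.
Midpoints: 0.25, 0.75, 1.25, 1.75, 2.25, 2.75, 3.25, 3.75.
f(0.25) = -2.25, f(0.75) = -0.75, f(1.25) = 0.75, f(1.75) = 2.25, f(2.25) = 3.75, f(2.75) = 5.25, f(3.25) = 6.75, f(3.75) = 8.25.
Sum = Δs · [f(0.25) + f(0.75) + f(1.25) + ...].
Sum = 12.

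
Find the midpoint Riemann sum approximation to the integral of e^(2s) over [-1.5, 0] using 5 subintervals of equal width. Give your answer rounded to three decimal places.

0.468

Δs = (0 − (-1.5))/5 = 0.3.
Midpoints: -1.35, -1.05, -0.75, -0.45, -0.15.
f(-1.35) ≈ 0.067, f(-1.05) ≈ 0.122, f(-0.75) ≈ 0.223, f(-0.45) ≈ 0.407, f(-0.15) ≈ 0.741.
Sum = Δs · [f(-1.35) + f(-1.05) + f(-0.75) + f(-0.45) + f(-0.15)].
Sum ≈ 0.468.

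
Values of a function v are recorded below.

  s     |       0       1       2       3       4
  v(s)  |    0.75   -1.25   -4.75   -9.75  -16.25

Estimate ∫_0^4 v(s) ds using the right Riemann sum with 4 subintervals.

Δs = 1.
Sum = 1·[(-1.25) + (-4.75) + (-9.75) + (-16.25)] = -32.

-32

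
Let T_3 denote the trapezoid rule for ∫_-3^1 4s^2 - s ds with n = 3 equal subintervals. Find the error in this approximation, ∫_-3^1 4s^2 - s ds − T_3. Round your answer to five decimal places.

-4.74074

Exact integral: ∫_-3^1 f(s) ds ≈ 41.3333333.
T_3 ≈ 46.0740741.
Error ≈ 41.3333333 − 46.0740741 ≈ -4.74074.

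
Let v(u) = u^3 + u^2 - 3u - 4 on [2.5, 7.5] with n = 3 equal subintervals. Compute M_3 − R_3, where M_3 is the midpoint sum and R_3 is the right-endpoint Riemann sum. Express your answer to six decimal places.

M_3 ≈ 803.14814815.
R_3 ≈ 1226.41203704.
M_3 − R_3 ≈ -423.263889.

-423.263889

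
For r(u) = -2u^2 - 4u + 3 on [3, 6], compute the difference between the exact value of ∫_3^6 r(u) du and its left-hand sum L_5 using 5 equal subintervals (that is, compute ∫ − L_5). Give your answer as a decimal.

-19.44

Exact integral: ∫_3^6 r(u) du = -171.
L_5 = -151.56.
Error = -171 − (-151.56) = -19.44.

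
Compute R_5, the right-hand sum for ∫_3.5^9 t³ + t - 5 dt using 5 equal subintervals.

2010.8

Δt = (9 − 3.5)/5 = 1.1.
Right endpoints: 4.6, 5.7, 6.8, 7.9, 9.
f(4.6) = 96.936, f(5.7) = 185.893, f(6.8) = 316.232, f(7.9) = 495.939, f(9) = 733.
Sum = Δt · [f(4.6) + f(5.7) + f(6.8) + f(7.9) + f(9)].
Sum = 2010.8.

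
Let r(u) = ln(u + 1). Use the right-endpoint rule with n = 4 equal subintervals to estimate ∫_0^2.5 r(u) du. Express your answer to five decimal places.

2.25328

Δu = (2.5 − 0)/4 = 0.625.
Right endpoints: 0.625, 1.25, 1.875, 2.5.
r(0.625) ≈ 0.48551, r(1.25) ≈ 0.81093, r(1.875) ≈ 1.05605, r(2.5) ≈ 1.25276.
Sum = Δu · [r(0.625) + r(1.25) + r(1.875) + r(2.5)].
Sum ≈ 2.25328.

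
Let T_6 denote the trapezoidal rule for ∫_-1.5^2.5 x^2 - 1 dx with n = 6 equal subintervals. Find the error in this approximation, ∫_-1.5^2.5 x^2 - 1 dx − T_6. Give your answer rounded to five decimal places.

-0.29630

Exact integral: ∫_-1.5^2.5 f(x) dx ≈ 2.3333333.
T_6 ≈ 2.6296296.
Error ≈ 2.3333333 − 2.6296296 ≈ -0.29630.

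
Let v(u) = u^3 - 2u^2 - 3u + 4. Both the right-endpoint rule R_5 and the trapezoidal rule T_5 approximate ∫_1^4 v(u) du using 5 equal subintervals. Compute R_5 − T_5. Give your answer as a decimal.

7.2

R_5 = 19.44.
T_5 = 12.24.
R_5 − T_5 = 7.2.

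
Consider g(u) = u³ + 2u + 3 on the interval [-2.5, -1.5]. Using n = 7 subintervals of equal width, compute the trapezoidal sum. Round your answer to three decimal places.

-9.520

Δu = (-1.5 − (-2.5))/7 = 1/7.
g(-2.5) = -17.625, g(-33/14) = -40641/2744, g(-31/14) = -33711/2744, g(-29/14) = -27525/2744, g(-27/14) = -22035/2744, g(-25/14) = -17193/2744, g(-23/14) = -12951/2744, g(-1.5) = -3.375.
T_7 = (Δu/2)·[g(u_0) + 2g(u_1) + ... + 2g(u_{6}) + g(u_7)].
Sum ≈ -9.520.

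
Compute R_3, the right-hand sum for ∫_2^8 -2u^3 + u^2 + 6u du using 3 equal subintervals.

-2720

Δu = (8 − 2)/3 = 2.
Right endpoints: 4, 6, 8.
f(4) = -88, f(6) = -360, f(8) = -912.
Sum = Δu · [f(4) + f(6) + f(8)].
Sum = -2720.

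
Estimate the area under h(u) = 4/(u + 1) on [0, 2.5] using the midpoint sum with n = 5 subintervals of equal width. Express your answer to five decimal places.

Δu = (2.5 − 0)/5 = 0.5.
Midpoints: 0.25, 0.75, 1.25, 1.75, 2.25.
h(0.25) = 3.2, h(0.75) = 16/7, h(1.25) = 16/9, h(1.75) = 16/11, h(2.25) = 16/13.
Sum = Δu · [h(0.25) + h(0.75) + h(1.25) + h(1.75) + h(2.25)].
Sum ≈ 4.97440.

4.97440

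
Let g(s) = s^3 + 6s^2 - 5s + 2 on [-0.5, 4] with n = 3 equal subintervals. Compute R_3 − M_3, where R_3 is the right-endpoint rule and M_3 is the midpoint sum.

130.5703125

R_3 = 282.9375.
M_3 = 152.3671875.
R_3 − M_3 = 130.5703125.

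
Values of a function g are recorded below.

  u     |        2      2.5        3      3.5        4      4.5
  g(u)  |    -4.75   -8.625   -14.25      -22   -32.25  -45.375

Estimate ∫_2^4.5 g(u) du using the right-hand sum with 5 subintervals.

Δu = 0.5.
Sum = 0.5·[(-8.625) + (-14.25) + (-22) + (-32.25) + (-45.375)] = -61.25.

-61.25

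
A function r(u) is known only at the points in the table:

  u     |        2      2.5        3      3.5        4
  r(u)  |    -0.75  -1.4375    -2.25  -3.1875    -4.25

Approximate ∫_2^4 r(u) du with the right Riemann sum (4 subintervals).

-5.5625

Δu = 0.5.
Sum = 0.5·[(-1.4375) + (-2.25) + (-3.1875) + (-4.25)] = -5.5625.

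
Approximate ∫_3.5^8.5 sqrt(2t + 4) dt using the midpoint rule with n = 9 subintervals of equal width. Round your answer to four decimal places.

Δt = (8.5 − 3.5)/9 = 5/9.
Midpoints: 34/9, 13/3, 44/9, 49/9, 6, 59/9, 64/9, 23/3, 74/9.
f(34/9) ≈ 3.3993, f(13/3) ≈ 3.5590, f(44/9) ≈ 3.7118, f(49/9) ≈ 3.8586, f(6) ≈ 4.0000, f(59/9) ≈ 4.1366, f(64/9) ≈ 4.2687, f(23/3) ≈ 4.3970, f(74/9) ≈ 4.5216.
Sum = Δt · [f(34/9) + f(13/3) + f(44/9) + ...].
Sum ≈ 19.9181.

19.9181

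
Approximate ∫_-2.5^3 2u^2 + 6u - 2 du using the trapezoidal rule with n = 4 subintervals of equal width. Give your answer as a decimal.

Δu = (3 − (-2.5))/4 = 1.375.
f(-2.5) = -4.5, f(-1.125) = -6.21875, f(0.25) = -0.375, f(1.625) = 13.03125, f(3) = 34.
T_4 = (Δu/2)·[f(u_0) + 2f(u_1) + 2f(u_2) + 2f(u_3) + f(u_4)].
Sum = 29.1328125.

29.1328125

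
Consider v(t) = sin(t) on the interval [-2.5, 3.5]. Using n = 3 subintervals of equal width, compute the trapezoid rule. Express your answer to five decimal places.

0.08688

Δt = (3.5 − (-2.5))/3 = 2.
v(-2.5) ≈ -0.59847, v(-0.5) ≈ -0.47943, v(1.5) ≈ 0.99749, v(3.5) ≈ -0.35078.
T_3 = (Δt/2)·[v(t_0) + 2v(t_1) + 2v(t_2) + v(t_3)].
Sum ≈ 0.08688.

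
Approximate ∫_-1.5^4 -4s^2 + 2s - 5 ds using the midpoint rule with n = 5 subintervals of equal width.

Δs = (4 − (-1.5))/5 = 1.1.
Midpoints: -0.95, 0.15, 1.25, 2.35, 3.45.
f(-0.95) = -10.51, f(0.15) = -4.79, f(1.25) = -8.75, f(2.35) = -22.39, f(3.45) = -45.71.
Sum = Δs · [f(-0.95) + f(0.15) + f(1.25) + f(2.35) + f(3.45)].
Sum = -101.365.

-101.365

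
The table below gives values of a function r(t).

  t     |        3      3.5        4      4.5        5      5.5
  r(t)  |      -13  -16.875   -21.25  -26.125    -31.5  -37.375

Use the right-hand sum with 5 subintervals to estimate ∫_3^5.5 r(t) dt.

-66.5625

Δt = 0.5.
Sum = 0.5·[(-16.875) + (-21.25) + (-26.125) + (-31.5) + (-37.375)] = -66.5625.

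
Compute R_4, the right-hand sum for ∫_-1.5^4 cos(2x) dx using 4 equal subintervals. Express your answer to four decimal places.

Δx = (4 − (-1.5))/4 = 1.375.
Right endpoints: -0.125, 1.25, 2.625, 4.
f(-0.125) ≈ 0.9689, f(1.25) ≈ -0.8011, f(2.625) ≈ 0.5121, f(4) ≈ -0.1455.
Sum = Δx · [f(-0.125) + f(1.25) + f(2.625) + f(4)].
Sum ≈ 0.7347.

0.7347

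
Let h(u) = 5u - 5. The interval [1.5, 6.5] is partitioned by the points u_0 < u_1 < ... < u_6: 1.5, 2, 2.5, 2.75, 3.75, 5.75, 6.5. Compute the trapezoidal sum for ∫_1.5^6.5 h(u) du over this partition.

75

Subinterval widths: 0.5, 0.5, 0.25, 1, 2, 0.75.
h(1.5) = 2.5, h(2) = 5, h(2.5) = 7.5, h(2.75) = 8.75, h(3.75) = 13.75, h(5.75) = 23.75, h(6.5) = 27.5.
On each subinterval the trapezoid contributes (Δu_i/2)·[h(u_{i-1}) + h(u_i)].
Sum = 75.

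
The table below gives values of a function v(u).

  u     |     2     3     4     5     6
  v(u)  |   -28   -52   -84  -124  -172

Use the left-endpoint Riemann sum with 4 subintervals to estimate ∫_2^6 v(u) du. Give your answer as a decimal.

-288

Δu = 1.
Sum = 1·[(-28) + (-52) + (-84) + (-124)] = -288.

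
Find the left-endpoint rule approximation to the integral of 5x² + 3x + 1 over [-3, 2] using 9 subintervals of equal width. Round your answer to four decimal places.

Δx = (2 − (-3))/9 = 5/9.
Left endpoints: -3, -22/9, -17/9, -4/3, -7/9, -2/9, 1/3, 8/9, 13/9.
f(-3) = 37, f(-22/9) = 1907/81, f(-17/9) = 1067/81, f(-4/3) = 53/9, f(-7/9) = 137/81, f(-2/9) = 47/81, f(1/3) = 23/9, f(8/9) = 617/81, f(13/9) = 1277/81.
Sum = Δx · [f(-3) + f(-22/9) + f(-17/9) + ...].
Sum ≈ 59.8971.

59.8971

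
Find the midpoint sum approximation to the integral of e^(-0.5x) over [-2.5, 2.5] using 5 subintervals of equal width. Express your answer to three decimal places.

6.341

Δx = (2.5 − (-2.5))/5 = 1.
Midpoints: -2, -1, 0, 1, 2.
f(-2) ≈ 2.718, f(-1) ≈ 1.649, f(0) ≈ 1.000, f(1) ≈ 0.607, f(2) ≈ 0.368.
Sum = Δx · [f(-2) + f(-1) + f(0) + f(1) + f(2)].
Sum ≈ 6.341.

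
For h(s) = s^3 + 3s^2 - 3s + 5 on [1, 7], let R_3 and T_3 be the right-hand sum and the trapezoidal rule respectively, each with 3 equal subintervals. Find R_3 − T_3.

R_3 = 1428.
T_3 = 960.
R_3 − T_3 = 468.

468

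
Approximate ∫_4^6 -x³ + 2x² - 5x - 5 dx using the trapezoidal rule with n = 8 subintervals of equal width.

Δx = (6 − 4)/8 = 0.25.
f(4) = -57, f(4.25) = -66.890625, f(4.5) = -78.125, f(4.75) = -90.796875, f(5) = -105, f(5.25) = -120.828125, f(5.5) = -138.375, f(5.75) = -157.734375, f(6) = -179.
T_8 = (Δx/2)·[f(x_0) + 2f(x_1) + ... + 2f(x_{7}) + f(x_8)].
Sum = -218.9375.

-218.9375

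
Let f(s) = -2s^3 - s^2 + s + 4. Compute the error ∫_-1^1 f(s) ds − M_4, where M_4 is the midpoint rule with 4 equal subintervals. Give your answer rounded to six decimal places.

-0.041667

Exact integral: ∫_-1^1 f(s) ds ≈ 7.33333333.
M_4 = 7.375.
Error ≈ 7.33333333 − 7.375 ≈ -0.041667.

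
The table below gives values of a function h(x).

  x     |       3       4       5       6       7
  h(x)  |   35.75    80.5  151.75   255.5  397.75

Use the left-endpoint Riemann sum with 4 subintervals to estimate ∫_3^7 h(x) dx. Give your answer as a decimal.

Δx = 1.
Sum = 1·[35.75 + 80.5 + 151.75 + 255.5] = 523.5.

523.5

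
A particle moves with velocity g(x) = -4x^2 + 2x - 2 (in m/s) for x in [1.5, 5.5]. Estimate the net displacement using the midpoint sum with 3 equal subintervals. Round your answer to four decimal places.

Δx = (5.5 − 1.5)/3 = 4/3.
Midpoints: 13/6, 3.5, 29/6.
g(13/6) = -148/9, g(3.5) = -44, g(29/6) = -772/9.
Sum = Δx · [g(13/6) + g(3.5) + g(29/6)].
Sum ≈ -194.9630.

-194.9630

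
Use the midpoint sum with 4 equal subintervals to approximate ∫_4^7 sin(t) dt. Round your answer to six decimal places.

Δt = (7 − 4)/4 = 0.75.
Midpoints: 4.375, 5.125, 5.875, 6.625.
f(4.375) ≈ -0.943622, f(5.125) ≈ -0.916077, f(5.875) ≈ -0.396944, f(6.625) ≈ 0.335197.
Sum = Δt · [f(4.375) + f(5.125) + f(5.875) + f(6.625)].
Sum ≈ -1.441085.

-1.441085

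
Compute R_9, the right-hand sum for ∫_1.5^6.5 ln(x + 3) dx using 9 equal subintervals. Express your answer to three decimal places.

Δx = (6.5 − 1.5)/9 = 5/9.
Right endpoints: 37/18, 47/18, 19/6, 67/18, 77/18, 29/6, 97/18, 107/18, 6.5.
f(37/18) ≈ 1.620, f(47/18) ≈ 1.725, f(19/6) ≈ 1.819, f(67/18) ≈ 1.905, f(77/18) ≈ 1.985, f(29/6) ≈ 2.058, f(97/18) ≈ 2.127, f(107/18) ≈ 2.191, f(6.5) ≈ 2.251.
Sum = Δx · [f(37/18) + f(47/18) + f(19/6) + ...].
Sum ≈ 9.823.

9.823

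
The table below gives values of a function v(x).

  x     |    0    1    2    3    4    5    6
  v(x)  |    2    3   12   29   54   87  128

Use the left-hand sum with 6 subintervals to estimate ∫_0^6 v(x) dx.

187

Δx = 1.
Sum = 1·[2 + 3 + 12 + 29 + 54 + 87] = 187.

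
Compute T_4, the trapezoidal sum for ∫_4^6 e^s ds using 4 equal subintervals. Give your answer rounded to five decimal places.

356.06785

Δs = (6 − 4)/4 = 0.5.
f(4) ≈ 54.59815, f(4.5) ≈ 90.01713, f(5) ≈ 148.41316, f(5.5) ≈ 244.69193, f(6) ≈ 403.42879.
T_4 = (Δs/2)·[f(s_0) + 2f(s_1) + 2f(s_2) + 2f(s_3) + f(s_4)].
Sum ≈ 356.06785.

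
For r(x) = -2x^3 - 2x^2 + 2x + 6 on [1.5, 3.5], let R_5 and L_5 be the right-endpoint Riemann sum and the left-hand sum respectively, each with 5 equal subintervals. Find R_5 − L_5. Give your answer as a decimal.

R_5 = -96.74.
L_5 = -58.74.
R_5 − L_5 = -38.

-38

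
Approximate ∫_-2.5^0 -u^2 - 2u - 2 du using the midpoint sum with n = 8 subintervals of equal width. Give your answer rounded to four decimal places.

-3.9380

Δu = (0 − (-2.5))/8 = 0.3125.
Midpoints: -2.34375, -2.03125, -1.71875, -1.40625, -1.09375, -0.78125, -0.46875, -0.15625.
f(-2.34375) = -2873/1024, f(-2.03125) = -2113/1024, f(-1.71875) = -1553/1024, f(-1.40625) = -1193/1024, f(-1.09375) = -1033/1024, f(-0.78125) = -1073/1024, f(-0.46875) = -1313/1024, f(-0.15625) = -1753/1024.
Sum = Δu · [f(-2.34375) + f(-2.03125) + f(-1.71875) + ...].
Sum ≈ -3.9380.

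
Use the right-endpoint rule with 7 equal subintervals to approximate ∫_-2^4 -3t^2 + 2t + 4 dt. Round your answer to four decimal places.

Δt = (4 − (-2))/7 = 6/7.
Right endpoints: -8/7, -2/7, 4/7, 10/7, 16/7, 22/7, 4.
f(-8/7) = -108/49, f(-2/7) = 156/49, f(4/7) = 204/49, f(10/7) = 36/49, f(16/7) = -348/49, f(22/7) = -948/49, f(4) = -36.
Sum = Δt · [f(-8/7) + f(-2/7) + f(4/7) + ...].
Sum ≈ -48.4898.

-48.4898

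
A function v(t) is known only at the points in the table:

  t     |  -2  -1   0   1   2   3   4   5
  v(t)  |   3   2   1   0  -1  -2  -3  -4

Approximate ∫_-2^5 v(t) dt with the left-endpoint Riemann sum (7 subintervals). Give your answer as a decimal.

0

Δt = 1.
Sum = 1·[3 + 2 + 1 + 0 + (-1) + (-2) + (-3)] = 0.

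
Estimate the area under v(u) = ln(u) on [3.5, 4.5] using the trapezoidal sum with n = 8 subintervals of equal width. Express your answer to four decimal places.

Δu = (4.5 − 3.5)/8 = 0.125.
v(3.5) ≈ 1.2528, v(3.625) ≈ 1.2879, v(3.75) ≈ 1.3218, v(3.875) ≈ 1.3545, v(4) ≈ 1.3863, v(4.125) ≈ 1.4171, v(4.25) ≈ 1.4469, v(4.375) ≈ 1.4759, v(4.5) ≈ 1.5041.
T_8 = (Δu/2)·[v(u_0) + 2v(u_1) + ... + 2v(u_{7}) + v(u_8)].
Sum ≈ 1.3836.

1.3836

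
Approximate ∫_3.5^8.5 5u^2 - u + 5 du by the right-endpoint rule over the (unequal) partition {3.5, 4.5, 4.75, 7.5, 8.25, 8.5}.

Subinterval widths: 1, 0.25, 2.75, 0.75, 0.25.
Right endpoints: 4.5, 4.75, 7.5, 8.25, 8.5.
f(4.5) = 101.75, f(4.75) = 113.0625, f(7.5) = 278.75, f(8.25) = 337.0625, f(8.5) = 357.75.
Sum = Σ Δu_i · f(u_i).
Sum = 1238.8125.

1238.8125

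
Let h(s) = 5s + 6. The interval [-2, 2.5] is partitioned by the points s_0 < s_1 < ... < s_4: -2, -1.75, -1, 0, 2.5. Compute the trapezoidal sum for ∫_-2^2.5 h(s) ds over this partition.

Subinterval widths: 0.25, 0.75, 1, 2.5.
h(-2) = -4, h(-1.75) = -2.75, h(-1) = 1, h(0) = 6, h(2.5) = 18.5.
On each subinterval the trapezoid contributes (Δs_i/2)·[h(s_{i-1}) + h(s_i)].
Sum = 32.625.

32.625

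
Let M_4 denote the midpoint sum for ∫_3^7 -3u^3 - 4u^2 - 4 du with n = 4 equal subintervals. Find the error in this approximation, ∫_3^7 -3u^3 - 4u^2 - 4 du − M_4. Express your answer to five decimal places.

Exact integral: ∫_3^7 f(u) du ≈ -2177.3333333.
M_4 = -2161.
Error ≈ -2177.3333333 − (-2161) ≈ -16.33333.

-16.33333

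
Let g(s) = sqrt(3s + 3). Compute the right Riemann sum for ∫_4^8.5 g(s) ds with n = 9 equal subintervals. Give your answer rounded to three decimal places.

21.265

Δs = (8.5 − 4)/9 = 0.5.
Right endpoints: 4.5, 5, 5.5, 6, 6.5, 7, 7.5, 8, 8.5.
g(4.5) ≈ 4.062, g(5) ≈ 4.243, g(5.5) ≈ 4.416, g(6) ≈ 4.583, g(6.5) ≈ 4.743, g(7) ≈ 4.899, g(7.5) ≈ 5.050, g(8) ≈ 5.196, g(8.5) ≈ 5.339.
Sum = Δs · [g(4.5) + g(5) + g(5.5) + ...].
Sum ≈ 21.265.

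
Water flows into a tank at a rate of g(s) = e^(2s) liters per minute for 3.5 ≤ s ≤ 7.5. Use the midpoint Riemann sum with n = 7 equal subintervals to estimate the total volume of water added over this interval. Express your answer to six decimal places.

1548312.041569

Δs = (7.5 − 3.5)/7 = 4/7.
Midpoints: 53/14, 61/14, 69/14, 5.5, 85/14, 93/14, 101/14.
g(53/14) ≈ 1941.912462, g(61/14) ≈ 6089.283575, g(69/14) ≈ 19094.256407, g(5.5) ≈ 59874.141715, g(85/14) ≈ 187748.230132, g(93/14) ≈ 588724.897060, g(101/14) ≈ 1846073.351393.
Sum = Δs · [g(53/14) + g(61/14) + g(69/14) + ...].
Sum ≈ 1548312.041569.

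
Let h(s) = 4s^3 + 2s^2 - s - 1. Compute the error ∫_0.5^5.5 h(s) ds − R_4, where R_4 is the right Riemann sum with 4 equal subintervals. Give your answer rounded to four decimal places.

-499.4792

Exact integral: ∫_0.5^5.5 h(s) ds ≈ 1005.833333.
R_4 = 1505.3125.
Error ≈ 1005.833333 − 1505.3125 ≈ -499.4792.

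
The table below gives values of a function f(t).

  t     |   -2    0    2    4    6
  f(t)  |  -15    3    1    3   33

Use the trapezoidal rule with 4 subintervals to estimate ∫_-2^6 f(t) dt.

Δt = 2.
T_4 = (2/2)·[(-15) + 2·3 + 2·1 + 2·3 + 33] = 32.

32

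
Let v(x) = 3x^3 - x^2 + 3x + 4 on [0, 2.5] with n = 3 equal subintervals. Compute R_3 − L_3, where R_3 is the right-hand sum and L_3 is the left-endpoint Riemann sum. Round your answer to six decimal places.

40.104167

R_3 ≈ 66.48148148.
L_3 ≈ 26.37731481.
R_3 − L_3 ≈ 40.104167.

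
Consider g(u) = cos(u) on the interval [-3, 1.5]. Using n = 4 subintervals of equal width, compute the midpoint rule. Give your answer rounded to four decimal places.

Δu = (1.5 − (-3))/4 = 1.125.
Midpoints: -2.4375, -1.3125, -0.1875, 0.9375.
g(-2.4375) ≈ -0.7622, g(-1.3125) ≈ 0.2554, g(-0.1875) ≈ 0.9825, g(0.9375) ≈ 0.5918.
Sum = Δu · [g(-2.4375) + g(-1.3125) + g(-0.1875) + g(0.9375)].
Sum ≈ 1.2010.

1.2010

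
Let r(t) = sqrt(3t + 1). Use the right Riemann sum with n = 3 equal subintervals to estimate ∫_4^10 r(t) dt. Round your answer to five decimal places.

Δt = (10 − 4)/3 = 2.
Right endpoints: 6, 8, 10.
r(6) ≈ 4.35890, r(8) ≈ 5.00000, r(10) ≈ 5.56776.
Sum = Δt · [r(6) + r(8) + r(10)].
Sum ≈ 29.85333.

29.85333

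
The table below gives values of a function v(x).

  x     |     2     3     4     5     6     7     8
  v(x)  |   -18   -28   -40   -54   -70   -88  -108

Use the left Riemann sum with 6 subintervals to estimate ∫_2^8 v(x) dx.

Δx = 1.
Sum = 1·[(-18) + (-28) + (-40) + (-54) + (-70) + (-88)] = -298.

-298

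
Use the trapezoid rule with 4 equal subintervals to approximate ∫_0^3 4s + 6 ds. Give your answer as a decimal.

Δs = (3 − 0)/4 = 0.75.
f(0) = 6, f(0.75) = 9, f(1.5) = 12, f(2.25) = 15, f(3) = 18.
T_4 = (Δs/2)·[f(s_0) + 2f(s_1) + 2f(s_2) + 2f(s_3) + f(s_4)].
Sum = 36.

36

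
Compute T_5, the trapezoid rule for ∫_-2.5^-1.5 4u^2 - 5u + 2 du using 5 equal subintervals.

28.36

Δu = (-1.5 − (-2.5))/5 = 0.2.
f(-2.5) = 39.5, f(-2.3) = 34.66, f(-2.1) = 30.14, f(-1.9) = 25.94, f(-1.7) = 22.06, f(-1.5) = 18.5.
T_5 = (Δu/2)·[f(u_0) + 2f(u_1) + ... + 2f(u_{4}) + f(u_5)].
Sum = 28.36.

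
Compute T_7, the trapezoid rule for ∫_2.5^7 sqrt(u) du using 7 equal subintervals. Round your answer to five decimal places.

9.70723

Δu = (7 − 2.5)/7 = 9/14.
f(2.5) ≈ 1.58114, f(22/7) ≈ 1.77281, f(53/14) ≈ 1.94569, f(31/7) ≈ 2.10442, f(71/14) ≈ 2.25198, f(40/7) ≈ 2.39046, f(89/14) ≈ 2.52134, f(7) ≈ 2.64575.
T_7 = (Δu/2)·[f(u_0) + 2f(u_1) + ... + 2f(u_{6}) + f(u_7)].
Sum ≈ 9.70723.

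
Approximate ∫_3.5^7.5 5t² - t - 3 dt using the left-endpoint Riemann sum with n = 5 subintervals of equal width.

Δt = (7.5 − 3.5)/5 = 0.8.
Left endpoints: 3.5, 4.3, 5.1, 5.9, 6.7.
f(3.5) = 54.75, f(4.3) = 85.15, f(5.1) = 121.95, f(5.9) = 165.15, f(6.7) = 214.75.
Sum = Δt · [f(3.5) + f(4.3) + f(5.1) + f(5.9) + f(6.7)].
Sum = 513.4.

513.4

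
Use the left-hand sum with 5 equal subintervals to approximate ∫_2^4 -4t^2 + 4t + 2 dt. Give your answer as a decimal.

Δt = (4 − 2)/5 = 0.4.
Left endpoints: 2, 2.4, 2.8, 3.2, 3.6.
f(2) = -6, f(2.4) = -11.44, f(2.8) = -18.16, f(3.2) = -26.16, f(3.6) = -35.44.
Sum = Δt · [f(2) + f(2.4) + f(2.8) + f(3.2) + f(3.6)].
Sum = -38.88.

-38.88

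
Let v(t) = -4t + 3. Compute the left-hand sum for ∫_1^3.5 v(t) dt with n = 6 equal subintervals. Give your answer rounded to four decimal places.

Δt = (3.5 − 1)/6 = 5/12.
Left endpoints: 1, 17/12, 11/6, 2.25, 8/3, 37/12.
v(1) = -1, v(17/12) = -8/3, v(11/6) = -13/3, v(2.25) = -6, v(8/3) = -23/3, v(37/12) = -28/3.
Sum = Δt · [v(1) + v(17/12) + v(11/6) + ...].
Sum ≈ -12.9167.

-12.9167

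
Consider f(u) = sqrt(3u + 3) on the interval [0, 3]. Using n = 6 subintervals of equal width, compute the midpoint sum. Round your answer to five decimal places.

8.08737

Δu = (3 − 0)/6 = 0.5.
Midpoints: 0.25, 0.75, 1.25, 1.75, 2.25, 2.75.
f(0.25) ≈ 1.93649, f(0.75) ≈ 2.29129, f(1.25) ≈ 2.59808, f(1.75) ≈ 2.87228, f(2.25) ≈ 3.12250, f(2.75) ≈ 3.35410.
Sum = Δu · [f(0.25) + f(0.75) + f(1.25) + ...].
Sum ≈ 8.08737.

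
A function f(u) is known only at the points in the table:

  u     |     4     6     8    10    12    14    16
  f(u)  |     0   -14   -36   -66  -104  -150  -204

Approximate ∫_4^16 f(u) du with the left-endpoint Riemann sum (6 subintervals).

-740

Δu = 2.
Sum = 2·[0 + (-14) + (-36) + (-66) + (-104) + (-150)] = -740.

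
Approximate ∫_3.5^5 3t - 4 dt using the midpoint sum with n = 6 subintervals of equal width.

Δt = (5 − 3.5)/6 = 0.25.
Midpoints: 3.625, 3.875, 4.125, 4.375, 4.625, 4.875.
f(3.625) = 6.875, f(3.875) = 7.625, f(4.125) = 8.375, f(4.375) = 9.125, f(4.625) = 9.875, f(4.875) = 10.625.
Sum = Δt · [f(3.625) + f(3.875) + f(4.125) + ...].
Sum = 13.125.

13.125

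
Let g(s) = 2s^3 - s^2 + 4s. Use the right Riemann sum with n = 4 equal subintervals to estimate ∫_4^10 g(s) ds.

6179.25

Δs = (10 − 4)/4 = 1.5.
Right endpoints: 5.5, 7, 8.5, 10.
g(5.5) = 324.5, g(7) = 665, g(8.5) = 1190, g(10) = 1940.
Sum = Δs · [g(5.5) + g(7) + g(8.5) + g(10)].
Sum = 6179.25.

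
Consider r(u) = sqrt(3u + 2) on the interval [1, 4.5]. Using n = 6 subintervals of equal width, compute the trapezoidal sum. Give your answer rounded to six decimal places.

Δu = (4.5 − 1)/6 = 7/12.
r(1) ≈ 2.236068, r(19/12) ≈ 2.598076, r(13/6) ≈ 2.915476, r(2.75) ≈ 3.201562, r(10/3) ≈ 3.464102, r(47/12) ≈ 3.708099, r(4.5) ≈ 3.937004.
T_6 = (Δu/2)·[r(u_0) + 2r(u_1) + ... + 2r(u_{5}) + r(u_6)].
Sum ≈ 11.068080.

11.068080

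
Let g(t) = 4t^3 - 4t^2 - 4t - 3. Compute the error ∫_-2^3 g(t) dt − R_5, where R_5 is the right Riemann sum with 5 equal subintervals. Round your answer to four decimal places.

Exact integral: ∫_-2^3 g(t) dt ≈ -6.666667.
R_5 = 45.
Error ≈ -6.666667 − 45 ≈ -51.6667.

-51.6667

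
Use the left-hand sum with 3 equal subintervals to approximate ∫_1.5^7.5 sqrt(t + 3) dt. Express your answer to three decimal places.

15.173

Δt = (7.5 − 1.5)/3 = 2.
Left endpoints: 1.5, 3.5, 5.5.
f(1.5) ≈ 2.121, f(3.5) ≈ 2.550, f(5.5) ≈ 2.915.
Sum = Δt · [f(1.5) + f(3.5) + f(5.5)].
Sum ≈ 15.173.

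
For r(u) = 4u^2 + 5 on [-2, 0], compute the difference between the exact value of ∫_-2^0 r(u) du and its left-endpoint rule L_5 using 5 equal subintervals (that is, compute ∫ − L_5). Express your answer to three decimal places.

Exact integral: ∫_-2^0 r(u) du ≈ 20.66667.
L_5 = 24.08.
Error ≈ 20.66667 − 24.08 ≈ -3.413.

-3.413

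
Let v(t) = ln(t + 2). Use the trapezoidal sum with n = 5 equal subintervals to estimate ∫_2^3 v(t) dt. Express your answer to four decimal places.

1.5018

Δt = (3 − 2)/5 = 0.2.
v(2) ≈ 1.3863, v(2.2) ≈ 1.4351, v(2.4) ≈ 1.4816, v(2.6) ≈ 1.5261, v(2.8) ≈ 1.5686, v(3) ≈ 1.6094.
T_5 = (Δt/2)·[v(t_0) + 2v(t_1) + ... + 2v(t_{4}) + v(t_5)].
Sum ≈ 1.5018.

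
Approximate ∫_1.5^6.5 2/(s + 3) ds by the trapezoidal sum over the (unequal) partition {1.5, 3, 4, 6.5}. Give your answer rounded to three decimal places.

Subinterval widths: 1.5, 1, 2.5.
f(1.5) = 4/9, f(3) = 1/3, f(4) = 2/7, f(6.5) = 4/19.
On each subinterval the trapezoid contributes (Δs_i/2)·[f(s_{i-1}) + f(s_i)].
Sum ≈ 1.513.

1.513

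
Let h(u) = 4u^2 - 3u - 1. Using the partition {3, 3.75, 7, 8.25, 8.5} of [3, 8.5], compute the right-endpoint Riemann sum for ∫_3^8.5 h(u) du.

Subinterval widths: 0.75, 3.25, 1.25, 0.25.
Right endpoints: 3.75, 7, 8.25, 8.5.
h(3.75) = 44, h(7) = 174, h(8.25) = 246.5, h(8.5) = 262.5.
Sum = Σ Δu_i · h(u_i).
Sum = 972.25.

972.25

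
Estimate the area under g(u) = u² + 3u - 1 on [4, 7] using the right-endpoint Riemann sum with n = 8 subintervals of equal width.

147.4453125

Δu = (7 − 4)/8 = 0.375.
Right endpoints: 4.375, 4.75, 5.125, 5.5, 5.875, 6.25, 6.625, 7.
g(4.375) = 31.265625, g(4.75) = 35.8125, g(5.125) = 40.640625, g(5.5) = 45.75, g(5.875) = 51.140625, g(6.25) = 56.8125, g(6.625) = 62.765625, g(7) = 69.
Sum = Δu · [g(4.375) + g(4.75) + g(5.125) + ...].
Sum = 147.4453125.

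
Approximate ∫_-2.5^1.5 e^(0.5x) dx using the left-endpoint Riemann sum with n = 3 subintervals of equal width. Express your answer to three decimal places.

Δx = (1.5 − (-2.5))/3 = 4/3.
Left endpoints: -2.5, -7/6, 1/6.
f(-2.5) ≈ 0.287, f(-7/6) ≈ 0.558, f(1/6) ≈ 1.087.
Sum = Δx · [f(-2.5) + f(-7/6) + f(1/6)].
Sum ≈ 2.575.

2.575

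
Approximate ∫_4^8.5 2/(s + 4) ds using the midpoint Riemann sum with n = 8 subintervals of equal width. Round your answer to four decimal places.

Δs = (8.5 − 4)/8 = 0.5625.
Midpoints: 4.28125, 4.84375, 5.40625, 5.96875, 6.53125, 7.09375, 7.65625, 8.21875.
f(4.28125) = 64/265, f(4.84375) = 64/283, f(5.40625) = 64/301, f(5.96875) = 64/319, f(6.53125) = 64/337, f(7.09375) = 64/355, f(7.65625) = 64/373, f(8.21875) = 64/391.
Sum = Δs · [f(4.28125) + f(4.84375) + f(5.40625) + ...].
Sum ≈ 0.8923.

0.8923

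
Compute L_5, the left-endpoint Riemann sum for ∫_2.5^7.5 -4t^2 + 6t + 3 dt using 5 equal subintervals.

Δt = (7.5 − 2.5)/5 = 1.
Left endpoints: 2.5, 3.5, 4.5, 5.5, 6.5.
f(2.5) = -7, f(3.5) = -25, f(4.5) = -51, f(5.5) = -85, f(6.5) = -127.
Sum = Δt · [f(2.5) + f(3.5) + f(4.5) + f(5.5) + f(6.5)].
Sum = -295.

-295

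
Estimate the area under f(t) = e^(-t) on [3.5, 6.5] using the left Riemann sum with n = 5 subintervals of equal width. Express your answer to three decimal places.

0.038

Δt = (6.5 − 3.5)/5 = 0.6.
Left endpoints: 3.5, 4.1, 4.7, 5.3, 5.9.
f(3.5) ≈ 0.030, f(4.1) ≈ 0.017, f(4.7) ≈ 0.009, f(5.3) ≈ 0.005, f(5.9) ≈ 0.003.
Sum = Δt · [f(3.5) + f(4.1) + f(4.7) + f(5.3) + f(5.9)].
Sum ≈ 0.038.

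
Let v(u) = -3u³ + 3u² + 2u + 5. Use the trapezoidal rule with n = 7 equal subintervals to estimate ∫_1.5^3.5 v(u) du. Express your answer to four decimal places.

Δu = (3.5 − 1.5)/7 = 2/7.
v(1.5) = 4.625, v(25/14) = 2895/2744, v(29/14) = -12757/2744, v(33/14) = -35417/2744, v(37/14) = -66237/2744, v(41/14) = -106369/2744, v(45/14) = -156965/2744, v(3.5) = -79.875.
T_7 = (Δu/2)·[v(u_0) + 2v(u_1) + ... + 2v(u_{6}) + v(u_7)].
Sum ≈ -49.7806.

-49.7806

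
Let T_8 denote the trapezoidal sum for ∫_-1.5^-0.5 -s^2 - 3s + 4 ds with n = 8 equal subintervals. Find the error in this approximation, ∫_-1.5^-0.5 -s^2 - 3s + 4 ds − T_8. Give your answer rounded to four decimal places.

0.0026

Exact integral: ∫_-1.5^-0.5 f(s) ds ≈ 5.916667.
T_8 = 5.9140625.
Error ≈ 5.916667 − 5.9140625 ≈ 0.0026.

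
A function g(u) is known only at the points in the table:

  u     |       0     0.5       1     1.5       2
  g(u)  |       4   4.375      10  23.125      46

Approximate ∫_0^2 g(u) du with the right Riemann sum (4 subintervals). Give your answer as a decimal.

Δu = 0.5.
Sum = 0.5·[4.375 + 10 + 23.125 + 46] = 41.75.

41.75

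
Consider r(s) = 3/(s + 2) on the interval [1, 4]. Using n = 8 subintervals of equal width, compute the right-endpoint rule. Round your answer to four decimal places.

1.9886

Δs = (4 − 1)/8 = 0.375.
Right endpoints: 1.375, 1.75, 2.125, 2.5, 2.875, 3.25, 3.625, 4.
r(1.375) = 8/9, r(1.75) = 0.8, r(2.125) = 8/11, r(2.5) = 2/3, r(2.875) = 8/13, r(3.25) = 4/7, r(3.625) = 8/15, r(4) = 0.5.
Sum = Δs · [r(1.375) + r(1.75) + r(2.125) + ...].
Sum ≈ 1.9886.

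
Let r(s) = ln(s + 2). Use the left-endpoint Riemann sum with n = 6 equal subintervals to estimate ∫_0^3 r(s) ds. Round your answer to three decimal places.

Δs = (3 − 0)/6 = 0.5.
Left endpoints: 0, 0.5, 1, 1.5, 2, 2.5.
r(0) ≈ 0.693, r(0.5) ≈ 0.916, r(1) ≈ 1.099, r(1.5) ≈ 1.253, r(2) ≈ 1.386, r(2.5) ≈ 1.504.
Sum = Δs · [r(0) + r(0.5) + r(1) + ...].
Sum ≈ 3.426.

3.426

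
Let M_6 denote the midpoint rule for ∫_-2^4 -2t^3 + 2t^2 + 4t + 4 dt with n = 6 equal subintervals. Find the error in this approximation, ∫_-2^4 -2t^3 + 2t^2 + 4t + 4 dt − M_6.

Exact integral: ∫_-2^4 f(t) dt = -24.
M_6 = -22.
Error = -24 − (-22) = -2.

-2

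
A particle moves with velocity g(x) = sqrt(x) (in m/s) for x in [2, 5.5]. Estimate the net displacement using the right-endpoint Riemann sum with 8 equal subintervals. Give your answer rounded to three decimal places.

6.915

Δx = (5.5 − 2)/8 = 0.4375.
Right endpoints: 2.4375, 2.875, 3.3125, 3.75, 4.1875, 4.625, 5.0625, 5.5.
g(2.4375) ≈ 1.561, g(2.875) ≈ 1.696, g(3.3125) ≈ 1.820, g(3.75) ≈ 1.936, g(4.1875) ≈ 2.046, g(4.625) ≈ 2.151, g(5.0625) ≈ 2.250, g(5.5) ≈ 2.345.
Sum = Δx · [g(2.4375) + g(2.875) + g(3.3125) + ...].
Sum ≈ 6.915.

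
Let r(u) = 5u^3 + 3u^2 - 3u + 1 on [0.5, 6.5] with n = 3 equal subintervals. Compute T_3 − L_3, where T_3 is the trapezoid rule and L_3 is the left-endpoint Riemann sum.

1480.5

T_3 = 2670.75.
L_3 = 1190.25.
T_3 − L_3 = 1480.5.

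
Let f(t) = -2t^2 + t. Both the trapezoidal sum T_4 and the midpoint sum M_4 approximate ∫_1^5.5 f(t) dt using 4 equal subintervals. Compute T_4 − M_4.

T_4 = -97.5234375.
M_4 = -94.67578125.
T_4 − M_4 = -2.84765625.

-2.84765625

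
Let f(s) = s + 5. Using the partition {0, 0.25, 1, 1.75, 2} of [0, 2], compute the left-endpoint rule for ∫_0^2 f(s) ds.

11.375

Subinterval widths: 0.25, 0.75, 0.75, 0.25.
Left endpoints: 0, 0.25, 1, 1.75.
f(0) = 5, f(0.25) = 5.25, f(1) = 6, f(1.75) = 6.75.
Sum = Σ Δs_i · f(s_i).
Sum = 11.375.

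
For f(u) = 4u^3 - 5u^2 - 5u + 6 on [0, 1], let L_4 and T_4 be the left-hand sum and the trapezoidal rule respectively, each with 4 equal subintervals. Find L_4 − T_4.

0.75

L_4 = 3.59375.
T_4 = 2.84375.
L_4 − T_4 = 0.75.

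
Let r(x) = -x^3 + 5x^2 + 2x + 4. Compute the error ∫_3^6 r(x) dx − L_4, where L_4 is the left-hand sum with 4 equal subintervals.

-15.609375

Exact integral: ∫_3^6 r(x) dx = 50.25.
L_4 = 65.859375.
Error = 50.25 − 65.859375 = -15.609375.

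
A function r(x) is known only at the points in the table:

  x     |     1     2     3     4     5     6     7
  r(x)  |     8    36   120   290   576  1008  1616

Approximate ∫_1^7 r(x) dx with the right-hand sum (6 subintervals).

3646

Δx = 1.
Sum = 1·[36 + 120 + 290 + 576 + 1008 + 1616] = 3646.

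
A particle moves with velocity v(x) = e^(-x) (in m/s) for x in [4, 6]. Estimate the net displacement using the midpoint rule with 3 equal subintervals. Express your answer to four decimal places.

Δx = (6 − 4)/3 = 2/3.
Midpoints: 13/3, 5, 17/3.
v(13/3) ≈ 0.0131, v(5) ≈ 0.0067, v(17/3) ≈ 0.0035.
Sum = Δx · [v(13/3) + v(5) + v(17/3)].
Sum ≈ 0.0155.

0.0155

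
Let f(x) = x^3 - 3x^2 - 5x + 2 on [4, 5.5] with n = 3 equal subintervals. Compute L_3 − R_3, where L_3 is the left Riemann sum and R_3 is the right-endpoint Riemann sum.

L_3 = 17.4375.
R_3 = 43.5.
L_3 − R_3 = -26.0625.

-26.0625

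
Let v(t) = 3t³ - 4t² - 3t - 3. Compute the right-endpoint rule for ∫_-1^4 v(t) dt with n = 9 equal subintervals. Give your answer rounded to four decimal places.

102.8601

Δt = (4 − (-1))/9 = 5/9.
Right endpoints: -4/9, 1/9, 2/3, 11/9, 16/9, 7/3, 26/9, 31/9, 4.
v(-4/9) = -661/243, v(1/9) = -821/243, v(2/3) = -53/9, v(11/9) = -1741/243, v(16/9) = -1001/243, v(7/3) = 19/3, v(26/9) = 6629/243, v(31/9) = 15019/243, v(4) = 113.
Sum = Δt · [v(-4/9) + v(1/9) + v(2/3) + ...].
Sum ≈ 102.8601.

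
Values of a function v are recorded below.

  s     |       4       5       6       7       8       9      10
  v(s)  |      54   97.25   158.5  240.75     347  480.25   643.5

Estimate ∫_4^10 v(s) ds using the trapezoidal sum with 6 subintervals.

1672.5

Δs = 1.
T_6 = (1/2)·[54 + 2·97.25 + 2·158.5 + 2·240.75 + 2·347 + 2·480.25 + 643.5] = 1672.5.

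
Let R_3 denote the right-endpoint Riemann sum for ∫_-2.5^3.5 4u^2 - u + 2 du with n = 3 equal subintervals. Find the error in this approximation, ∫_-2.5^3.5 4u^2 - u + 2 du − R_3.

Exact integral: ∫_-2.5^3.5 f(u) du = 87.
R_3 = 121.
Error = 87 − 121 = -34.

-34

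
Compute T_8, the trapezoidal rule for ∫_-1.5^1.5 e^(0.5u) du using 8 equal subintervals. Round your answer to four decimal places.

3.2989

Δu = (1.5 − (-1.5))/8 = 0.375.
f(-1.5) ≈ 0.4724, f(-1.125) ≈ 0.5698, f(-0.75) ≈ 0.6873, f(-0.375) ≈ 0.8290, f(0) ≈ 1.0000, f(0.375) ≈ 1.2062, f(0.75) ≈ 1.4550, f(1.125) ≈ 1.7551, f(1.5) ≈ 2.1170.
T_8 = (Δu/2)·[f(u_0) + 2f(u_1) + ... + 2f(u_{7}) + f(u_8)].
Sum ≈ 3.2989.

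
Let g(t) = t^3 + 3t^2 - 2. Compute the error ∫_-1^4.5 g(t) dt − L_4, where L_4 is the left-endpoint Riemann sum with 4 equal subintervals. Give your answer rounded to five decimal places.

Exact integral: ∫_-1^4.5 g(t) dt = 183.390625.
L_4 ≈ 94.6494141.
Error ≈ 183.390625 − 94.6494141 ≈ 88.74121.

88.74121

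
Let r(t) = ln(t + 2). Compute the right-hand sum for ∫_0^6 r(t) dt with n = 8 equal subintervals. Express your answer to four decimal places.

9.7516

Δt = (6 − 0)/8 = 0.75.
Right endpoints: 0.75, 1.5, 2.25, 3, 3.75, 4.5, 5.25, 6.
r(0.75) ≈ 1.0116, r(1.5) ≈ 1.2528, r(2.25) ≈ 1.4469, r(3) ≈ 1.6094, r(3.75) ≈ 1.7492, r(4.5) ≈ 1.8718, r(5.25) ≈ 1.9810, r(6) ≈ 2.0794.
Sum = Δt · [r(0.75) + r(1.5) + r(2.25) + ...].
Sum ≈ 9.7516.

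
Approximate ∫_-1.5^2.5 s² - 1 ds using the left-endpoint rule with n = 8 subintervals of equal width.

Δs = (2.5 − (-1.5))/8 = 0.5.
Left endpoints: -1.5, -1, -0.5, 0, 0.5, 1, 1.5, 2.
f(-1.5) = 1.25, f(-1) = 0, f(-0.5) = -0.75, f(0) = -1, f(0.5) = -0.75, f(1) = 0, f(1.5) = 1.25, f(2) = 3.
Sum = Δs · [f(-1.5) + f(-1) + f(-0.5) + ...].
Sum = 1.5.

1.5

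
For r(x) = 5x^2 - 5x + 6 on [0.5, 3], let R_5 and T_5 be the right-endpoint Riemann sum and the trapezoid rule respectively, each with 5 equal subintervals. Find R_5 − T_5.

7.8125

R_5 = 46.25.
T_5 = 38.4375.
R_5 − T_5 = 7.8125.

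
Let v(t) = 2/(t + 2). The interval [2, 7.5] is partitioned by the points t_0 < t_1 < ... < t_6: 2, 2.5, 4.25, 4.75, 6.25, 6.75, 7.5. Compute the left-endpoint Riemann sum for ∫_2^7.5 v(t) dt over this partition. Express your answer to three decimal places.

Subinterval widths: 0.5, 1.75, 0.5, 1.5, 0.5, 0.75.
Left endpoints: 2, 2.5, 4.25, 4.75, 6.25, 6.75.
v(2) = 0.5, v(2.5) = 4/9, v(4.25) = 0.32, v(4.75) = 8/27, v(6.25) = 8/33, v(6.75) = 8/35.
Sum = Σ Δt_i · v(t_i).
Sum ≈ 1.925.

1.925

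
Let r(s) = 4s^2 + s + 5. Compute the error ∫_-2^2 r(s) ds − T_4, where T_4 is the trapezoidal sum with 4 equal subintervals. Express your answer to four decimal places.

-2.6667

Exact integral: ∫_-2^2 r(s) ds ≈ 41.333333.
T_4 = 44.
Error ≈ 41.333333 − 44 ≈ -2.6667.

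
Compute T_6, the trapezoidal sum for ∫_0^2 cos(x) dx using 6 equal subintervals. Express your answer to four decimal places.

Δx = (2 − 0)/6 = 1/3.
f(0) ≈ 1.0000, f(1/3) ≈ 0.9450, f(2/3) ≈ 0.7859, f(1) ≈ 0.5403, f(4/3) ≈ 0.2352, f(5/3) ≈ -0.0957, f(2) ≈ -0.4161.
T_6 = (Δx/2)·[f(x_0) + 2f(x_1) + ... + 2f(x_{5}) + f(x_6)].
Sum ≈ 0.9009.

0.9009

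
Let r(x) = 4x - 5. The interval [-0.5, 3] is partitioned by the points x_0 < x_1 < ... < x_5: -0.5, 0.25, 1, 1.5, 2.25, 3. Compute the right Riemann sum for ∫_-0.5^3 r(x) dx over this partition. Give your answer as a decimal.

Subinterval widths: 0.75, 0.75, 0.5, 0.75, 0.75.
Right endpoints: 0.25, 1, 1.5, 2.25, 3.
r(0.25) = -4, r(1) = -1, r(1.5) = 1, r(2.25) = 4, r(3) = 7.
Sum = Σ Δx_i · r(x_i).
Sum = 5.

5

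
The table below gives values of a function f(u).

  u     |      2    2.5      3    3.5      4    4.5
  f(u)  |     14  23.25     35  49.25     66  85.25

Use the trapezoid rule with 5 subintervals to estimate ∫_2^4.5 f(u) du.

Δu = 0.5.
T_5 = (0.5/2)·[14 + 2·23.25 + 2·35 + 2·49.25 + 2·66 + 85.25] = 111.5625.

111.5625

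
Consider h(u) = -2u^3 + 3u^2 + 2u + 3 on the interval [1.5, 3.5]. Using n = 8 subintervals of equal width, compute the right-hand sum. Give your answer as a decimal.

-22.875

Δu = (3.5 − 1.5)/8 = 0.25.
Right endpoints: 1.75, 2, 2.25, 2.5, 2.75, 3, 3.25, 3.5.
h(1.75) = 4.96875, h(2) = 3, h(2.25) = -0.09375, h(2.5) = -4.5, h(2.75) = -10.40625, h(3) = -18, h(3.25) = -27.46875, h(3.5) = -39.
Sum = Δu · [h(1.75) + h(2) + h(2.25) + ...].
Sum = -22.875.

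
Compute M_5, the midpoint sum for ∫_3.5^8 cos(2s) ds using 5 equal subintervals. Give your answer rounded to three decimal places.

-0.543

Δs = (8 − 3.5)/5 = 0.9.
Midpoints: 3.95, 4.85, 5.75, 6.65, 7.55.
f(3.95) ≈ -0.046, f(4.85) ≈ -0.962, f(5.75) ≈ 0.483, f(6.65) ≈ 0.743, f(7.55) ≈ -0.821.
Sum = Δs · [f(3.95) + f(4.85) + f(5.75) + f(6.65) + f(7.55)].
Sum ≈ -0.543.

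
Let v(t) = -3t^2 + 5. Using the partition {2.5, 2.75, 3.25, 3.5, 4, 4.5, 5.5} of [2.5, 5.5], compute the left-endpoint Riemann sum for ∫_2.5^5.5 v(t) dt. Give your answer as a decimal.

-112.078125

Subinterval widths: 0.25, 0.5, 0.25, 0.5, 0.5, 1.
Left endpoints: 2.5, 2.75, 3.25, 3.5, 4, 4.5.
v(2.5) = -13.75, v(2.75) = -17.6875, v(3.25) = -26.6875, v(3.5) = -31.75, v(4) = -43, v(4.5) = -55.75.
Sum = Σ Δt_i · v(t_i).
Sum = -112.078125.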